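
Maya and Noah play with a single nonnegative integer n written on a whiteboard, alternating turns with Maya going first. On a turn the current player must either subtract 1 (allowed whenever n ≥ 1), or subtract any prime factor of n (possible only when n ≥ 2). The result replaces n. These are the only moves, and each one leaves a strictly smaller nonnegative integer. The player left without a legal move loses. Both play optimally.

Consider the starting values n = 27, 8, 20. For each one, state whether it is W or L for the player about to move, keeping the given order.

Positions with no move are L. A position that does have a move is losing for the player to move precisely when every available move leads to a winning position for the opponent. Fill in the labels:
n=0: no move → L
n=1: W (go to 0, an L position)
n=2: W (go to 0, an L position)
n=3: W (go to 0, an L position)
n=4: L (options 2(W), 3(W) are all W)
n=5: W (go to 0, an L position)
n=6: W (go to 4, an L position)
n=7: W (go to 0, an L position)
n=8: L (options 6(W), 7(W) are all W)
n=9: W (go to 8, an L position)
n=10: W (go to 8, an L position)
n=11: W (go to 0, an L position)
n=12: L (options 9(W), 10(W), 11(W) are all W)
n=13: W (go to 0, an L position)
n=14: W (go to 12, an L position)
n=15: W (go to 12, an L position)
n=16: L (options 14(W), 15(W) are all W)
n=17: W (go to 0, an L position)
n=18: W (go to 16, an L position)
n=19: W (go to 0, an L position)
n=20: L (options 15(W), 18(W), 19(W) are all W)
n=21: W (go to 20, an L position)
n=22: W (go to 20, an L position)
n=23: W (go to 0, an L position)
n=24: L (options 21(W), 22(W), 23(W) are all W)
n=25: W (go to 20, an L position)
n=26: W (go to 24, an L position)
n=27: W (go to 24, an L position)

27: W, 8: L, 20: L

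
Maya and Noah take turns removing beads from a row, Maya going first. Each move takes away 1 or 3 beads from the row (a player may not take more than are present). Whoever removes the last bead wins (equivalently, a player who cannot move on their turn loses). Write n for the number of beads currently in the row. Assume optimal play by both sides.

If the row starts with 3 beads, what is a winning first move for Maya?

Build the W/L table. Terminal = L. A non-terminal position is W if it has a move to some L; otherwise it is L.
n=0: no move → L
n=1: can move to 0, which is L ⇒ W
n=2: the only move is to 1(W), a W ⇒ L
n=3: can move to 2, which is L ⇒ W
From 3, the L positions reachable in one move are: 2, 0. Any move reaching one of these is winning.

Remove 1, leaving 2.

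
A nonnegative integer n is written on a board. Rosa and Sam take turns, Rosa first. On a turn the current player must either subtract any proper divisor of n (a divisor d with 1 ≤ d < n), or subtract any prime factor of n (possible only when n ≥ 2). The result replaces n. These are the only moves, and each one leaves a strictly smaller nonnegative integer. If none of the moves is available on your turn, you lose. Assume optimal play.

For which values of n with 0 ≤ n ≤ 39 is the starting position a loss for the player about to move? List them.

Use the standard recursion: the mover loses at a terminal position; elsewhere, the mover wins exactly when some move hands the opponent an L position.
n=0: no move → L
n=1: no move → L
n=2: W (go to 0, an L position)
n=3: W (go to 0, an L position)
n=4: L (options 2(W), 3(W) are all W)
n=5: W (go to 0, an L position)
n=6: W (go to 4, an L position)
n=7: W (go to 0, an L position)
n=8: W (go to 4, an L position)
n=9: L (options 6(W), 8(W) are all W)
n=10: W (go to 9, an L position)
n=11: W (go to 0, an L position)
n=12: W (go to 9, an L position)
n=13: W (go to 0, an L position)
n=14: L (options 7(W), 12(W), 13(W) are all W)
n=15: W (go to 14, an L position)
n=16: W (go to 14, an L position)
n=17: W (go to 0, an L position)
n=18: W (go to 9, an L position)
n=19: W (go to 0, an L position)
n=20: L (options 10(W), 15(W), 16(W), 18(W), 19(W) are all W)
n=21: W (go to 14, an L position)
n=22: W (go to 20, an L position)
n=23: W (go to 0, an L position)
n=24: W (go to 20, an L position)
n=25: W (go to 20, an L position)
n=26: L (options 13(W), 24(W), 25(W) are all W)
n=27: W (go to 26, an L position)
n=28: W (go to 14, an L position)
n=29: W (go to 0, an L position)
n=30: W (go to 20, an L position)
n=31: W (go to 0, an L position)
n=32: L (options 16(W), 24(W), 28(W), 30(W), 31(W) are all W)
n=33: W (go to 32, an L position)
n=34: W (go to 32, an L position)
n=35: L (options 28(W), 30(W), 34(W) are all W)
n=36: W (go to 32, an L position)
n=37: W (go to 0, an L position)
n=38: L (options 19(W), 36(W), 37(W) are all W)
n=39: W (go to 26, an L position)
The losing starting values of n are exactly the entries labelled L in this table (10 of them).

0, 1, 4, 9, 14, 20, 26, 32, 35, 38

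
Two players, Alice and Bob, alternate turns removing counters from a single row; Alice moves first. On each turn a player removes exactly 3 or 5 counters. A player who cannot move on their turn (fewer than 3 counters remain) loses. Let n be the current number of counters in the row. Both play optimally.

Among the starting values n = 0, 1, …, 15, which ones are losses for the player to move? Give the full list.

0, 1, 2, 8, 9, 10

Work bottom-up. With no move the player to move loses. Otherwise the position is W if at least one move leads to an L position for the opponent, and L if every move leads to a W.
n=0: no move → L
n=1: no move → L
n=2: no move → L
n=3: reaches L-position 0 → W
n=4: reaches L-position 1 → W
n=5: reaches L-position 2 → W
n=6: reaches L-position 1 → W
n=7: reaches L-position 2 → W
n=8: only reaches 5(W), 3(W), all W → L
n=9: only reaches 6(W), 4(W), all W → L
n=10: only reaches 7(W), 5(W), all W → L
n=11: reaches L-position 8 → W
n=12: reaches L-position 9 → W
n=13: reaches L-position 10 → W
n=14: reaches L-position 9 → W
n=15: reaches L-position 10 → W
The losing starting values of n are exactly the entries labelled L in this table (6 of them).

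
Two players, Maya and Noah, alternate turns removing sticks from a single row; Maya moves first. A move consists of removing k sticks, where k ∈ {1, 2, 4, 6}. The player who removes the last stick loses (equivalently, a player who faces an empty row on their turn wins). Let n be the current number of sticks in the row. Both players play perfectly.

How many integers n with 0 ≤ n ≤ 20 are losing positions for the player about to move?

Compute win/loss labels from the base case upward. A position with no move is W. Any other position is W if it can reach an L in one move, else L.
n=0: no move; the opponent has just taken the last stick and therefore loses → W
n=1: the only move is to 0(W), a W ⇒ L
n=2: can move to 1, which is L ⇒ W
n=3: can move to 1, which is L ⇒ W
n=4: moves to 3(W), 2(W), 0(W); every one is W ⇒ L
n=5: can move to 4, which is L ⇒ W
n=6: can move to 4, which is L ⇒ W
n=7: can move to 1, which is L ⇒ W
n=8: can move to 4, which is L ⇒ W
n=9: moves to 8(W), 7(W), 5(W), 3(W); every one is W ⇒ L
n=10: can move to 9, which is L ⇒ W
n=11: can move to 9, which is L ⇒ W
n=12: moves to 11(W), 10(W), 8(W), 6(W); every one is W ⇒ L
n=13: can move to 12, which is L ⇒ W
n=14: can move to 12, which is L ⇒ W
n=15: can move to 9, which is L ⇒ W
n=16: can move to 12, which is L ⇒ W
n=17: moves to 16(W), 15(W), 13(W), 11(W); every one is W ⇒ L
n=18: can move to 17, which is L ⇒ W
n=19: can move to 17, which is L ⇒ W
n=20: moves to 19(W), 18(W), 16(W), 14(W); every one is W ⇒ L
L entries with 0 ≤ n ≤ 20: n = 1, 4, 9, 12, 17, 20; that makes 6.

6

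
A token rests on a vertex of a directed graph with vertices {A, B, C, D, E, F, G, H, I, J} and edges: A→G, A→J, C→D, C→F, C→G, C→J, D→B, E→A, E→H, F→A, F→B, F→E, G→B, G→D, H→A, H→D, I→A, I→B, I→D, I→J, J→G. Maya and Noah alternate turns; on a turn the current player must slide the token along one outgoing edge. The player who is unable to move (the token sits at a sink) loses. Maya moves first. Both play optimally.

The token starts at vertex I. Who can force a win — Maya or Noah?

Maya wins.

Work bottom-up. With no move the player to move loses. Otherwise the position is W if at least one move leads to an L position for the opponent, and L if every move leads to a W.
Every edge goes from a vertex to one that appears earlier in the order B, D, G, J, A, H, E, I, F, C, so processing vertices in that order labels each vertex after all of its successors.
B: no outgoing edge → L
D: reaches L-position B → W
G: reaches L-position B → W
J: only reaches G(W), which is W → L
A: reaches L-position J → W
H: only reaches A(W), D(W), all W → L
E: reaches L-position H → W
I: reaches L-position J → W
F: reaches L-position B → W
C: reaches L-position J → W
From I Maya can move to J, reaching an L position.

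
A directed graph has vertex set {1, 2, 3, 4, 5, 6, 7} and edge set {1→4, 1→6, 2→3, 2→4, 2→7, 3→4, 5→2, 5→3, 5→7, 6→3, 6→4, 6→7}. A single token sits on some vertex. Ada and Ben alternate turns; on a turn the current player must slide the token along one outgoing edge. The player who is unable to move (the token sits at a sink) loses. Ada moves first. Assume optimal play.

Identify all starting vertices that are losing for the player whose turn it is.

Build the W/L table. Terminal = L. A non-terminal position is W if it has a move to some L; otherwise it is L.
Every edge goes from a vertex to one that appears earlier in the order 4, 7, 3, 2, 5, 6, 1, so processing vertices in that order labels each vertex after all of its successors.
4: no outgoing edge → L
7: no outgoing edge → L
3: W (go to 4, an L position)
2: W (go to 7, an L position)
5: W (go to 7, an L position)
6: W (go to 7, an L position)
1: W (go to 4, an L position)
Reading off the rows marked L gives the requested list; there are 2 such vertices.

4, 7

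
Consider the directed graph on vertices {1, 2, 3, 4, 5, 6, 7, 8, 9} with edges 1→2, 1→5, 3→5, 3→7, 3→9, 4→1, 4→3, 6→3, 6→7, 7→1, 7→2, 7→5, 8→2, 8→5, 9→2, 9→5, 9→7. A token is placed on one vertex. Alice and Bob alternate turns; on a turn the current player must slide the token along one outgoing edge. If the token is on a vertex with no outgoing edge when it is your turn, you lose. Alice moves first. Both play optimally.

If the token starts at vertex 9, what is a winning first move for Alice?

Build the W/L table. Terminal = L. A non-terminal position is W if it has a move to some L; otherwise it is L.
Every edge goes from a vertex to one that appears earlier in the order 5, 2, 1, 7, 9, 3, 8, 6, 4, so processing vertices in that order labels each vertex after all of its successors.
5: no outgoing edge → L
2: no outgoing edge → L
1: →2(L), so W
7: →2(L), so W
9: →2(L), so W
3: →5(L), so W
8: →2(L), so W
6: →3(W), 7(W) — all W, so L
4: →3(W), 1(W) — all W, so L
From 9, the L positions reachable in one move are: 2, 5. Any move reaching one of these is winning.

Move to 2.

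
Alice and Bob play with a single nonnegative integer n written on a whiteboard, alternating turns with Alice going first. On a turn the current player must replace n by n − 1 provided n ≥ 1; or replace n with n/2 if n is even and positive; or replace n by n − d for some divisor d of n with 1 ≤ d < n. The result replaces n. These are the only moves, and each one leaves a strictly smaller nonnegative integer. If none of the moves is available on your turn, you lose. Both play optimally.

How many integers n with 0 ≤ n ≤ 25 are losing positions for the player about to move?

Use the standard recursion: the mover loses at a terminal position; elsewhere, the mover wins exactly when some move hands the opponent an L position.
n=0: no move → L
n=1: →0(L), so W
n=2: →1(W) only, which is W, so L
n=3: →2(L), so W
n=4: →2(L), so W
n=5: →4(W) only, which is W, so L
n=6: →5(L), so W
n=7: →6(W) only, which is W, so L
n=8: →7(L), so W
n=9: →6(W), 8(W) — all W, so L
n=10: →5(L), so W
n=11: →10(W) only, which is W, so L
n=12: →9(L), so W
n=13: →12(W) only, which is W, so L
n=14: →7(L), so W
n=15: →10(W), 12(W), 14(W) — all W, so L
n=16: →15(L), so W
n=17: →16(W) only, which is W, so L
n=18: →9(L), so W
n=19: →18(W) only, which is W, so L
n=20: →15(L), so W
n=21: →14(W), 18(W), 20(W) — all W, so L
n=22: →11(L), so W
n=23: →22(W) only, which is W, so L
n=24: →21(L), so W
n=25: →20(W), 24(W) — all W, so L
L entries with 0 ≤ n ≤ 25: n = 0, 2, 5, 7, 9, 11, 13, 15, 17, 19, 21, 23, 25; that makes 13.

13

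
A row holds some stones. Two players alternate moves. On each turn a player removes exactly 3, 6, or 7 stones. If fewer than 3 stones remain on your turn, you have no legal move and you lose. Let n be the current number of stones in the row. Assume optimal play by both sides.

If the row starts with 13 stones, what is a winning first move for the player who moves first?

Remove 3, leaving 10.

Positions with no move are L. A position that does have a move is losing for the player to move precisely when every available move leads to a winning position for the opponent. Fill in the labels:
n=0: no move → L
n=1: no move → L
n=2: no move → L
n=3: reaches L-position 0 → W
n=4: reaches L-position 1 → W
n=5: reaches L-position 2 → W
n=6: reaches L-position 0 → W
n=7: reaches L-position 1 → W
n=8: reaches L-position 2 → W
n=9: reaches L-position 2 → W
n=10: only reaches 7(W), 4(W), 3(W), all W → L
n=11: only reaches 8(W), 5(W), 4(W), all W → L
n=12: only reaches 9(W), 6(W), 5(W), all W → L
n=13: reaches L-position 10 → W
From 13, the L positions reachable in one move are: 10.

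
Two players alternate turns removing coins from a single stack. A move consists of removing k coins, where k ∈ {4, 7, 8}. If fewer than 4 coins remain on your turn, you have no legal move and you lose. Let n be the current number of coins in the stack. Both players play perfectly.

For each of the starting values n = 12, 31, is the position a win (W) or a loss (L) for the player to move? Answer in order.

Classify positions by backward induction: terminal positions (no move available) are L. From any other position, the mover wins iff some move reaches an L.
n=0: no move → L
n=1: no move → L
n=2: no move → L
n=3: no move → L
n=4: can move to 0, which is L ⇒ W
n=5: can move to 1, which is L ⇒ W
n=6: can move to 2, which is L ⇒ W
n=7: can move to 3, which is L ⇒ W
n=8: can move to 1, which is L ⇒ W
n=9: can move to 2, which is L ⇒ W
n=10: can move to 3, which is L ⇒ W
n=11: can move to 3, which is L ⇒ W
n=12: moves to 8(W), 5(W), 4(W); every one is W ⇒ L
n=13: moves to 9(W), 6(W), 5(W); every one is W ⇒ L
n=14: moves to 10(W), 7(W), 6(W); every one is W ⇒ L
n=15: moves to 11(W), 8(W), 7(W); every one is W ⇒ L
n=16: can move to 12, which is L ⇒ W
n=17: can move to 13, which is L ⇒ W
n=18: can move to 14, which is L ⇒ W
n=19: can move to 15, which is L ⇒ W
n=20: can move to 13, which is L ⇒ W
n=21: can move to 14, which is L ⇒ W
n=22: can move to 15, which is L ⇒ W
n=23: can move to 15, which is L ⇒ W
n=24: moves to 20(W), 17(W), 16(W); every one is W ⇒ L
n=25: moves to 21(W), 18(W), 17(W); every one is W ⇒ L
n=26: moves to 22(W), 19(W), 18(W); every one is W ⇒ L
n=27: moves to 23(W), 20(W), 19(W); every one is W ⇒ L
n=28: can move to 24, which is L ⇒ W
n=29: can move to 25, which is L ⇒ W
n=30: can move to 26, which is L ⇒ W
n=31: can move to 27, which is L ⇒ W

12: L, 31: W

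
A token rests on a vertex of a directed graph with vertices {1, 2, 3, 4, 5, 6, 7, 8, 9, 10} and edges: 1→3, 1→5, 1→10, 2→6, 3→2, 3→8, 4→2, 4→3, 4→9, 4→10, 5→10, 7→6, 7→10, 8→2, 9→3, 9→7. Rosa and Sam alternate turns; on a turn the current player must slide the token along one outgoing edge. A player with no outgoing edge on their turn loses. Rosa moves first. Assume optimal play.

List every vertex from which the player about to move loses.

6, 8, 9, 10

Use the standard recursion: the mover loses at a terminal position; elsewhere, the mover wins exactly when some move hands the opponent an L position.
Every edge goes from a vertex to one that appears earlier in the order 6, 10, 5, 7, 2, 8, 3, 1, 9, 4, so processing vertices in that order labels each vertex after all of its successors.
6: no outgoing edge → L
10: no outgoing edge → L
5: W (go to 10, an L position)
7: W (go to 10, an L position)
2: W (go to 6, an L position)
8: L (sole option 2(W) is W)
3: W (go to 8, an L position)
1: W (go to 10, an L position)
9: L (options 3(W), 7(W) are all W)
4: W (go to 9, an L position)
The losing starting vertices are exactly the entries labelled L in this table (4 of them).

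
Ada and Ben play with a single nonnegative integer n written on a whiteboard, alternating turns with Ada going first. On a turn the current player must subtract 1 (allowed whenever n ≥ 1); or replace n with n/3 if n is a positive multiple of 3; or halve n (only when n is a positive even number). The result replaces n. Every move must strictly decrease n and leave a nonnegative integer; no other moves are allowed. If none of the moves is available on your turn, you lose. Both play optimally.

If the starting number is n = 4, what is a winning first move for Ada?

Compute win/loss labels from the base case upward. A position with no move is L. Any other position is W if it can reach an L in one move, else L.
n=0: no move → L
n=1: W (go to 0, an L position)
n=2: L (sole option 1(W) is W)
n=3: W (go to 2, an L position)
n=4: W (go to 2, an L position)
From 4, the L positions reachable in one move are: 2.

Move to 2.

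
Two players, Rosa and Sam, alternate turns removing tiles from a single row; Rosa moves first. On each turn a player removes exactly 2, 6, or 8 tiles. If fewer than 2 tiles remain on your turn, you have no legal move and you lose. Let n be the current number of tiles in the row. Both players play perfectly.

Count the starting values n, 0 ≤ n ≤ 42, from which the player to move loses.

Use the standard recursion: the mover loses at a terminal position; elsewhere, the mover wins exactly when some move hands the opponent an L position.
n=0: no move → L
n=1: no move → L
n=2: can move to 0, which is L ⇒ W
n=3: can move to 1, which is L ⇒ W
n=4: the only move is to 2(W), a W ⇒ L
n=5: the only move is to 3(W), a W ⇒ L
n=6: can move to 4, which is L ⇒ W
n=7: can move to 5, which is L ⇒ W
n=8: can move to 0, which is L ⇒ W
n=9: can move to 1, which is L ⇒ W
n=10: can move to 4, which is L ⇒ W
n=11: can move to 5, which is L ⇒ W
n=12: can move to 4, which is L ⇒ W
n=13: can move to 5, which is L ⇒ W
n=14: moves to 12(W), 8(W), 6(W); every one is W ⇒ L
n=15: moves to 13(W), 9(W), 7(W); every one is W ⇒ L
n=16: can move to 14, which is L ⇒ W
n=17: can move to 15, which is L ⇒ W
n=18: moves to 16(W), 12(W), 10(W); every one is W ⇒ L
n=19: moves to 17(W), 13(W), 11(W); every one is W ⇒ L
n=20: can move to 18, which is L ⇒ W
n=21: can move to 19, which is L ⇒ W
n=22: can move to 14, which is L ⇒ W
n=23: can move to 15, which is L ⇒ W
n=24: can move to 18, which is L ⇒ W
n=25: can move to 19, which is L ⇒ W
n=26: can move to 18, which is L ⇒ W
n=27: can move to 19, which is L ⇒ W
n=28: moves to 26(W), 22(W), 20(W); every one is W ⇒ L
n=29: moves to 27(W), 23(W), 21(W); every one is W ⇒ L
n=30: can move to 28, which is L ⇒ W
n=31: can move to 29, which is L ⇒ W
n=32: moves to 30(W), 26(W), 24(W); every one is W ⇒ L
n=33: moves to 31(W), 27(W), 25(W); every one is W ⇒ L
n=34: can move to 32, which is L ⇒ W
n=35: can move to 33, which is L ⇒ W
n=36: can move to 28, which is L ⇒ W
n=37: can move to 29, which is L ⇒ W
n=38: can move to 32, which is L ⇒ W
n=39: can move to 33, which is L ⇒ W
n=40: can move to 32, which is L ⇒ W
n=41: can move to 33, which is L ⇒ W
n=42: moves to 40(W), 36(W), 34(W); every one is W ⇒ L
L entries with 0 ≤ n ≤ 42: n = 0, 1, 4, 5, 14, 15, 18, 19, 28, 29, 32, 33, 42; that makes 13.

13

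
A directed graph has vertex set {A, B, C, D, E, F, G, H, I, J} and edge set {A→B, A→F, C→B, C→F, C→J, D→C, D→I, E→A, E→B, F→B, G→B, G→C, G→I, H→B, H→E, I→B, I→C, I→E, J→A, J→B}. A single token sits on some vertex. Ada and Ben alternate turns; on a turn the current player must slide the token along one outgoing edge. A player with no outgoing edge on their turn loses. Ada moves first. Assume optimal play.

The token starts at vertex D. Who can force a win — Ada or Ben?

Ben wins.

Use the standard recursion: the mover loses at a terminal position; elsewhere, the mover wins exactly when some move hands the opponent an L position.
Every edge goes from a vertex to one that appears earlier in the order B, F, A, E, J, C, I, G, H, D, so processing vertices in that order labels each vertex after all of its successors.
B: no outgoing edge → L
F: W (go to B, an L position)
A: W (go to B, an L position)
E: W (go to B, an L position)
J: W (go to B, an L position)
C: W (go to B, an L position)
I: W (go to B, an L position)
G: W (go to B, an L position)
H: W (go to B, an L position)
D: L (options I(W), C(W) are all W)
The starting position D is L: whatever Ada does, the opponent receives a W position.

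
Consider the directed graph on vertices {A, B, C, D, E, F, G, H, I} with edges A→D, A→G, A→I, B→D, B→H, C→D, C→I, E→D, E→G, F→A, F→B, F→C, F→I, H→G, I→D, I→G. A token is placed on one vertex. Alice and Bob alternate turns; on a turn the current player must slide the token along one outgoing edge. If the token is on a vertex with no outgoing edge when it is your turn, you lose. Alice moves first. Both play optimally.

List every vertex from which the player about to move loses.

D, F, G

Positions with no move are L. A position that does have a move is losing for the player to move precisely when every available move leads to a winning position for the opponent. Fill in the labels:
Every edge goes from a vertex to one that appears earlier in the order G, D, I, A, C, H, B, F, E, so processing vertices in that order labels each vertex after all of its successors.
G: no outgoing edge → L
D: no outgoing edge → L
I: →D(L), so W
A: →D(L), so W
C: →D(L), so W
H: →G(L), so W
B: →D(L), so W
F: →B(W), C(W), A(W), I(W) — all W, so L
E: →D(L), so W
Reading off the rows marked L gives the requested list; there are 3 such vertices.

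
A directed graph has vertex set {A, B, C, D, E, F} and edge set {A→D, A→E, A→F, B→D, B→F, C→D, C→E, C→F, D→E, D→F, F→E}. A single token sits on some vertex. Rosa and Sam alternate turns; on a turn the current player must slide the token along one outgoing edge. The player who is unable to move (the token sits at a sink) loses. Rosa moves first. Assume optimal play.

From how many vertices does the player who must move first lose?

2

Use the standard recursion: the mover loses at a terminal position; elsewhere, the mover wins exactly when some move hands the opponent an L position.
Every edge goes from a vertex to one that appears earlier in the order E, F, D, C, A, B, so processing vertices in that order labels each vertex after all of its successors.
E: no outgoing edge → L
F: W (go to E, an L position)
D: W (go to E, an L position)
C: W (go to E, an L position)
A: W (go to E, an L position)
B: L (options D(W), F(W) are all W)
The L vertices are B, E; that is 2 in all.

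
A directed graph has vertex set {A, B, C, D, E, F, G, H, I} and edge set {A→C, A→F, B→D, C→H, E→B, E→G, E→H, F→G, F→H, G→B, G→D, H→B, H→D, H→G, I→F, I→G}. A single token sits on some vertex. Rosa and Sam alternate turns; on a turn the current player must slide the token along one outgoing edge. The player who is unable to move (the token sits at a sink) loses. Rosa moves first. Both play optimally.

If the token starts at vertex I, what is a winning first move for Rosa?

Move to F.

Classify positions by backward induction: terminal positions (no move available) are L. From any other position, the mover wins iff some move reaches an L.
Every edge goes from a vertex to one that appears earlier in the order D, B, G, H, C, F, E, A, I, so processing vertices in that order labels each vertex after all of its successors.
D: no outgoing edge → L
B: W (go to D, an L position)
G: W (go to D, an L position)
H: W (go to D, an L position)
C: L (sole option H(W) is W)
F: L (options H(W), G(W) are all W)
E: L (options H(W), G(W), B(W) are all W)
A: W (go to F, an L position)
I: W (go to F, an L position)
From I, the L positions reachable in one move are: F.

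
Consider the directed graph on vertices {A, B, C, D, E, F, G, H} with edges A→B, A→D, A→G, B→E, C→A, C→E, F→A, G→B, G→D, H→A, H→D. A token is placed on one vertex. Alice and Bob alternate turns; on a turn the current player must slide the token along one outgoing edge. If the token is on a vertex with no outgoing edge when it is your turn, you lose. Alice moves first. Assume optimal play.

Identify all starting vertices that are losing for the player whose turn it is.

Work bottom-up. With no move the player to move loses. Otherwise the position is W if at least one move leads to an L position for the opponent, and L if every move leads to a W.
Every edge goes from a vertex to one that appears earlier in the order D, E, B, G, A, H, C, F, so processing vertices in that order labels each vertex after all of its successors.
D: no outgoing edge → L
E: no outgoing edge → L
B: reaches L-position E → W
G: reaches L-position D → W
A: reaches L-position D → W
H: reaches L-position D → W
C: reaches L-position E → W
F: only reaches A(W), which is W → L
The losing starting vertices are exactly the entries labelled L in this table (3 of them).

D, E, F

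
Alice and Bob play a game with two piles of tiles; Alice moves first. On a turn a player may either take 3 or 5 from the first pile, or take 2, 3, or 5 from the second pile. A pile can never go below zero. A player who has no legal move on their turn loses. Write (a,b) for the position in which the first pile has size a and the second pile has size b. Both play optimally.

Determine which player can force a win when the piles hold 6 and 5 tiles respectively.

Bob wins.

Positions with no move are L. A position that does have a move is losing for the player to move precisely when every available move leads to a winning position for the opponent. Fill in the labels:
No move ever increases a pile, so every position that can arise here has a ≤ 6 and b ≤ 5; it is enough to label the cells with 0 ≤ a ≤ 6 and 0 ≤ b ≤ 5.
Every move lowers a or b (never raises either), so fill the grid row by row in increasing a, and left to right within a row: each cell's successors are then already labelled.
      b=0  b=1  b=2  b=3  b=4  b=5
a=0:    L    L    W    W    W    W
a=1:    L    L    W    W    W    W
a=2:    L    L    W    W    W    W
a=3:    W    W    L    L    W    W
a=4:    W    W    L    L    W    W
a=5:    W    W    L    L    W    W
a=6:    W    W    W    W    L    L
Cells with no legal move (terminal, hence L): (0,0), (0,1), (1,0), (1,1), (2,0), (2,1).
The remaining L cells, each justified by listing all of its moves:
(3,2): only reaches (0,2)(W), (3,0)(W), all W → L
(3,3): only reaches (0,3)(W), (3,1)(W), (3,0)(W), all W → L
(4,2): only reaches (1,2)(W), (4,0)(W), all W → L
(4,3): only reaches (1,3)(W), (4,1)(W), (4,0)(W), all W → L
(5,2): only reaches (2,2)(W), (0,2)(W), (5,0)(W), all W → L
(5,3): only reaches (2,3)(W), (0,3)(W), (5,1)(W), (5,0)(W), all W → L
(6,4): only reaches (3,4)(W), (1,4)(W), (6,2)(W), (6,1)(W), all W → L
(6,5): only reaches (3,5)(W), (1,5)(W), (6,3)(W), (6,2)(W), (6,0)(W), all W → L
Every other cell has at least one move into one of the L cells above, so it is W.
The starting position (6,5) is L: whatever Alice does, the opponent receives a W position.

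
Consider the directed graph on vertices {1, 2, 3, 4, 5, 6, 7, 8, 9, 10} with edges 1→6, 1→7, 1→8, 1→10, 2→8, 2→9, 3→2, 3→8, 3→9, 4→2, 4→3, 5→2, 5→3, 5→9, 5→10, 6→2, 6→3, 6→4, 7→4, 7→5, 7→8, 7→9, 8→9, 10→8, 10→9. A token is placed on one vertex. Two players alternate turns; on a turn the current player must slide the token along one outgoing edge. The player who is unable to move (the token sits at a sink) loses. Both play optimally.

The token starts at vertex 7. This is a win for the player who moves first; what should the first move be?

Move to 4.

Use the standard recursion: the mover loses at a terminal position; elsewhere, the mover wins exactly when some move hands the opponent an L position.
Every edge goes from a vertex to one that appears earlier in the order 9, 8, 10, 2, 3, 4, 5, 7, 6, 1, so processing vertices in that order labels each vertex after all of its successors.
9: no outgoing edge → L
8: can move to 9, which is L ⇒ W
10: can move to 9, which is L ⇒ W
2: can move to 9, which is L ⇒ W
3: can move to 9, which is L ⇒ W
4: moves to 3(W), 2(W); every one is W ⇒ L
5: can move to 9, which is L ⇒ W
7: can move to 4, which is L ⇒ W
6: can move to 4, which is L ⇒ W
1: moves to 6(W), 7(W), 10(W), 8(W); every one is W ⇒ L
From 7, the L positions reachable in one move are: 4, 9. Any move reaching one of these is winning.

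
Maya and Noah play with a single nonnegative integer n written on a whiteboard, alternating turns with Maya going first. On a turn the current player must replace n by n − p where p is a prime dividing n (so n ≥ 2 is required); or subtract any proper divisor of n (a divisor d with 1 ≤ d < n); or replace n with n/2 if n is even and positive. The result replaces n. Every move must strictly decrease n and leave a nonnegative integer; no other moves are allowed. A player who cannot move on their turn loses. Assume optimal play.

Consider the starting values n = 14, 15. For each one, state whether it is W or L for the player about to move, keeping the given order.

Compute win/loss labels from the base case upward. A position with no move is L. Any other position is W if it can reach an L in one move, else L.
n=0: no move → L
n=1: no move → L
n=2: reaches L-position 0 → W
n=3: reaches L-position 0 → W
n=4: only reaches 2(W), 3(W), all W → L
n=5: reaches L-position 0 → W
n=6: reaches L-position 4 → W
n=7: reaches L-position 0 → W
n=8: reaches L-position 4 → W
n=9: only reaches 6(W), 8(W), all W → L
n=10: reaches L-position 9 → W
n=11: reaches L-position 0 → W
n=12: reaches L-position 9 → W
n=13: reaches L-position 0 → W
n=14: only reaches 7(W), 12(W), 13(W), all W → L
n=15: reaches L-position 14 → W

14: L, 15: W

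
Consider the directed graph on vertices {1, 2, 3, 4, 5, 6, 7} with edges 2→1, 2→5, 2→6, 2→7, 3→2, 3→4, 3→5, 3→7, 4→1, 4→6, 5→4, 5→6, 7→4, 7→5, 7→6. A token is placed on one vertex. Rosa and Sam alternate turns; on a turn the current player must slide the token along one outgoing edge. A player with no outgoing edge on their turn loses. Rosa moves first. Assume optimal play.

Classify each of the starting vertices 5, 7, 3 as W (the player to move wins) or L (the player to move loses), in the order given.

5: W, 7: W, 3: L

Compute win/loss labels from the base case upward. A position with no move is L. Any other position is W if it can reach an L in one move, else L.
Every edge goes from a vertex to one that appears earlier in the order 6, 1, 4, 5, 7, 2, 3, so processing vertices in that order labels each vertex after all of its successors.
6: no outgoing edge → L
1: no outgoing edge → L
4: →1(L), so W
5: →6(L), so W
7: →6(L), so W
2: →1(L), so W
3: →2(W), 7(W), 5(W), 4(W) — all W, so L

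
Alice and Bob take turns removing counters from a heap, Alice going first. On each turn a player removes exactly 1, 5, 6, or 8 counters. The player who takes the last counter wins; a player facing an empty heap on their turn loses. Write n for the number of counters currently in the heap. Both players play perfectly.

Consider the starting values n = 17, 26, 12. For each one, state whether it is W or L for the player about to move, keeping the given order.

17: W, 26: L, 12: W

Compute win/loss labels from the base case upward. A position with no move is L. Any other position is W if it can reach an L in one move, else L.
n=0: no move → L
n=1: W (go to 0, an L position)
n=2: L (sole option 1(W) is W)
n=3: W (go to 2, an L position)
n=4: L (sole option 3(W) is W)
n=5: W (go to 4, an L position)
n=6: W (go to 0, an L position)
n=7: W (go to 2, an L position)
n=8: W (go to 2, an L position)
n=9: W (go to 4, an L position)
n=10: W (go to 4, an L position)
n=11: L (options 10(W), 6(W), 5(W), 3(W) are all W)
n=12: W (go to 11, an L position)
n=13: L (options 12(W), 8(W), 7(W), 5(W) are all W)
n=14: W (go to 13, an L position)
n=15: L (options 14(W), 10(W), 9(W), 7(W) are all W)
n=16: W (go to 15, an L position)
n=17: W (go to 11, an L position)
n=18: W (go to 13, an L position)
n=19: W (go to 13, an L position)
n=20: W (go to 15, an L position)
n=21: W (go to 15, an L position)
n=22: L (options 21(W), 17(W), 16(W), 14(W) are all W)
n=23: W (go to 22, an L position)
n=24: L (options 23(W), 19(W), 18(W), 16(W) are all W)
n=25: W (go to 24, an L position)
n=26: L (options 25(W), 21(W), 20(W), 18(W) are all W)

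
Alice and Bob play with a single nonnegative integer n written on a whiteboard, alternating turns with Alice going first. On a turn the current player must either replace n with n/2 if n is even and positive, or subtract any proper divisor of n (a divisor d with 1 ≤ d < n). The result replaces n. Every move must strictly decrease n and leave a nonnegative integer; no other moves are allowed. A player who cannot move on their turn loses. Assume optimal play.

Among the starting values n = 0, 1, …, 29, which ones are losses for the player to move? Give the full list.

Use the standard recursion: the mover loses at a terminal position; elsewhere, the mover wins exactly when some move hands the opponent an L position.
n=0: no move → L
n=1: no move → L
n=2: →1(L), so W
n=3: →2(W) only, which is W, so L
n=4: →3(L), so W
n=5: →4(W) only, which is W, so L
n=6: →3(L), so W
n=7: →6(W) only, which is W, so L
n=8: →7(L), so W
n=9: →6(W), 8(W) — all W, so L
n=10: →5(L), so W
n=11: →10(W) only, which is W, so L
n=12: →9(L), so W
n=13: →12(W) only, which is W, so L
n=14: →7(L), so W
n=15: →10(W), 12(W), 14(W) — all W, so L
n=16: →15(L), so W
n=17: →16(W) only, which is W, so L
n=18: →9(L), so W
n=19: →18(W) only, which is W, so L
n=20: →15(L), so W
n=21: →14(W), 18(W), 20(W) — all W, so L
n=22: →11(L), so W
n=23: →22(W) only, which is W, so L
n=24: →21(L), so W
n=25: →20(W), 24(W) — all W, so L
n=26: →13(L), so W
n=27: →18(W), 24(W), 26(W) — all W, so L
n=28: →21(L), so W
n=29: →28(W) only, which is W, so L
The losing starting values of n are exactly the entries labelled L in this table (16 of them).

0, 1, 3, 5, 7, 9, 11, 13, 15, 17, 19, 21, 23, 25, 27, 29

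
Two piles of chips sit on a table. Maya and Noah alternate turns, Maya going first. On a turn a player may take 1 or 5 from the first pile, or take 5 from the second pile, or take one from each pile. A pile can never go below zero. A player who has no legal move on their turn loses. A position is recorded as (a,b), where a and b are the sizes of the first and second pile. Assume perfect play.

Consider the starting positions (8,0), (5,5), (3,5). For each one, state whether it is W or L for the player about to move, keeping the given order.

(8,0): L, (5,5): W, (3,5): W

Work bottom-up. With no move the player to move loses. Otherwise the position is W if at least one move leads to an L position for the opponent, and L if every move leads to a W.
No move ever increases a pile, so every position that can arise here has a ≤ 8 and b ≤ 5; it is enough to label the cells with 0 ≤ a ≤ 8 and 0 ≤ b ≤ 5.
Every move lowers a or b (never raises either), so fill the grid row by row in increasing a, and left to right within a row: each cell's successors are then already labelled.
      b=0  b=1  b=2  b=3  b=4  b=5
a=0:    L    L    L    L    L    W
a=1:    W    W    W    W    W    W
a=2:    L    L    L    L    L    W
a=3:    W    W    W    W    W    W
a=4:    L    L    L    L    L    W
a=5:    W    W    W    W    W    W
a=6:    L    L    L    L    L    W
a=7:    W    W    W    W    W    W
a=8:    L    L    L    L    L    W
Cells with no legal move (terminal, hence L): (0,0), (0,1), (0,2), (0,3), (0,4).
The remaining L cells, each justified by listing all of its moves:
(2,0): L (sole option (1,0)(W) is W)
(2,1): L (options (1,1)(W), (1,0)(W) are all W)
(2,2): L (options (1,2)(W), (1,1)(W) are all W)
(2,3): L (options (1,3)(W), (1,2)(W) are all W)
(2,4): L (options (1,4)(W), (1,3)(W) are all W)
(4,0): L (sole option (3,0)(W) is W)
(4,1): L (options (3,1)(W), (3,0)(W) are all W)
(4,2): L (options (3,2)(W), (3,1)(W) are all W)
(4,3): L (options (3,3)(W), (3,2)(W) are all W)
(4,4): L (options (3,4)(W), (3,3)(W) are all W)
(6,0): L (options (5,0)(W), (1,0)(W) are all W)
(6,1): L (options (5,1)(W), (1,1)(W), (5,0)(W) are all W)
(6,2): L (options (5,2)(W), (1,2)(W), (5,1)(W) are all W)
(6,3): L (options (5,3)(W), (1,3)(W), (5,2)(W) are all W)
(6,4): L (options (5,4)(W), (1,4)(W), (5,3)(W) are all W)
(8,0): L (options (7,0)(W), (3,0)(W) are all W)
(8,1): L (options (7,1)(W), (3,1)(W), (7,0)(W) are all W)
(8,2): L (options (7,2)(W), (3,2)(W), (7,1)(W) are all W)
(8,3): L (options (7,3)(W), (3,3)(W), (7,2)(W) are all W)
(8,4): L (options (7,4)(W), (3,4)(W), (7,3)(W) are all W)
Every other cell has at least one move into one of the L cells above, so it is W.
(8,0): one of the L cells justified above, so L
(5,5): the move to (4,4) reaches an L cell, so W
(3,5): the move to (2,4) reaches an L cell, so W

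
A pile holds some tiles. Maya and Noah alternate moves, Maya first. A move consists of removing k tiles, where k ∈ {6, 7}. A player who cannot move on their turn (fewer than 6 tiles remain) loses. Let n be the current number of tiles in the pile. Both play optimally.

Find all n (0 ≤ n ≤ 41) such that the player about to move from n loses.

0, 1, 2, 3, 4, 5, 13, 14, 15, 16, 17, 18, 26, 27, 28, 29, 30, 31, 39, 40, 41

Compute win/loss labels from the base case upward. A position with no move is L. Any other position is W if it can reach an L in one move, else L.
n=0: no move → L
n=1: no move → L
n=2: no move → L
n=3: no move → L
n=4: no move → L
n=5: no move → L
n=6: can move to 0, which is L ⇒ W
n=7: can move to 1, which is L ⇒ W
n=8: can move to 2, which is L ⇒ W
n=9: can move to 3, which is L ⇒ W
n=10: can move to 4, which is L ⇒ W
n=11: can move to 5, which is L ⇒ W
n=12: can move to 5, which is L ⇒ W
n=13: moves to 7(W), 6(W); every one is W ⇒ L
n=14: moves to 8(W), 7(W); every one is W ⇒ L
n=15: moves to 9(W), 8(W); every one is W ⇒ L
n=16: moves to 10(W), 9(W); every one is W ⇒ L
n=17: moves to 11(W), 10(W); every one is W ⇒ L
n=18: moves to 12(W), 11(W); every one is W ⇒ L
n=19: can move to 13, which is L ⇒ W
n=20: can move to 14, which is L ⇒ W
n=21: can move to 15, which is L ⇒ W
n=22: can move to 16, which is L ⇒ W
n=23: can move to 17, which is L ⇒ W
n=24: can move to 18, which is L ⇒ W
n=25: can move to 18, which is L ⇒ W
n=26: moves to 20(W), 19(W); every one is W ⇒ L
n=27: moves to 21(W), 20(W); every one is W ⇒ L
n=28: moves to 22(W), 21(W); every one is W ⇒ L
n=29: moves to 23(W), 22(W); every one is W ⇒ L
n=30: moves to 24(W), 23(W); every one is W ⇒ L
n=31: moves to 25(W), 24(W); every one is W ⇒ L
n=32: can move to 26, which is L ⇒ W
n=33: can move to 27, which is L ⇒ W
n=34: can move to 28, which is L ⇒ W
n=35: can move to 29, which is L ⇒ W
n=36: can move to 30, which is L ⇒ W
n=37: can move to 31, which is L ⇒ W
n=38: can move to 31, which is L ⇒ W
n=39: moves to 33(W), 32(W); every one is W ⇒ L
n=40: moves to 34(W), 33(W); every one is W ⇒ L
n=41: moves to 35(W), 34(W); every one is W ⇒ L
Reading off the rows marked L gives the requested list; there are 21 such values of n.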